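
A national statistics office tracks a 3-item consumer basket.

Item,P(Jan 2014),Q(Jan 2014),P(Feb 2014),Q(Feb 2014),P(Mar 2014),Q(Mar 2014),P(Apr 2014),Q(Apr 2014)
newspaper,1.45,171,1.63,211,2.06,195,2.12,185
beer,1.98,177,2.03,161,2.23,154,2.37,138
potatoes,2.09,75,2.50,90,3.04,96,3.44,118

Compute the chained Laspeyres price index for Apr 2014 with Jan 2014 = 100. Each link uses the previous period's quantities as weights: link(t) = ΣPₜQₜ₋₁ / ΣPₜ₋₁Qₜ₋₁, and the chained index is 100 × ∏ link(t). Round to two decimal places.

Link Jan 2014→Feb 2014:
ΣP(Feb 2014)Q(Jan 2014) = 1.63×171 + 2.03×177 + 2.50×75 = 278.73 + 359.31 + 187.5 = 825.54
ΣP(Jan 2014)Q(Jan 2014) = 1.45×171 + 1.98×177 + 2.09×75 = 247.95 + 350.46 + 156.75 = 755.16
link = 825.54/755.16 = 1.093199
Link Feb 2014→Mar 2014:
ΣP(Mar 2014)Q(Feb 2014) = 2.06×211 + 2.23×161 + 3.04×90 = 434.66 + 359.03 + 273.6 = 1067.29
ΣP(Feb 2014)Q(Feb 2014) = 1.63×211 + 2.03×161 + 2.50×90 = 343.93 + 326.83 + 225 = 895.76
link = 1067.29/895.76 = 1.191491
Link Mar 2014→Apr 2014:
ΣP(Apr 2014)Q(Mar 2014) = 2.12×195 + 2.37×154 + 3.44×96 = 413.4 + 364.98 + 330.24 = 1108.62
ΣP(Mar 2014)Q(Mar 2014) = 2.06×195 + 2.23×154 + 3.04×96 = 401.7 + 343.42 + 291.84 = 1036.96
link = 1108.62/1036.96 = 1.069106
Chained index = 100 × 1.093199 × 1.191491 × 1.069106 = 139.2549

139.25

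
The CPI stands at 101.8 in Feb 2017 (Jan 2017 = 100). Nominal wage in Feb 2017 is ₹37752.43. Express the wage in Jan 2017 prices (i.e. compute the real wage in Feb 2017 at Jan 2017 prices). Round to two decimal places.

37084.90

Real = Nominal ÷ (Index/100) = 37752.43 ÷ (101.8/100)
     = 37752.43 ÷ 1.018 = 37084.9018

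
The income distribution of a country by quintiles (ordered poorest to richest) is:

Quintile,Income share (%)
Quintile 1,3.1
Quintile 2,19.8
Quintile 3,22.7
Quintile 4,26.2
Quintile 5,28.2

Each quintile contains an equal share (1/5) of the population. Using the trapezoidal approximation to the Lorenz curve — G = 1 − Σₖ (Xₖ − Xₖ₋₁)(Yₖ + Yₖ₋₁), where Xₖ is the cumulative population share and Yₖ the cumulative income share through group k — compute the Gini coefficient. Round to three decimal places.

Cumulative income shares Yₖ: 0.0310, 0.2290, 0.4560, 0.7180, 1.0000
Σ (Xₖ−Xₖ₋₁)(Yₖ+Yₖ₋₁) = (1/5)(0.0310+0.0000) + (1/5)(0.2290+0.0310) + (1/5)(0.4560+0.2290) + (1/5)(0.7180+0.4560) + (1/5)(1.0000+0.7180)
  = 0.0062 + 0.0520 + 0.1370 + 0.2348 + 0.3436 = 0.7736
G = 1 − 0.7736 = 0.2264

0.226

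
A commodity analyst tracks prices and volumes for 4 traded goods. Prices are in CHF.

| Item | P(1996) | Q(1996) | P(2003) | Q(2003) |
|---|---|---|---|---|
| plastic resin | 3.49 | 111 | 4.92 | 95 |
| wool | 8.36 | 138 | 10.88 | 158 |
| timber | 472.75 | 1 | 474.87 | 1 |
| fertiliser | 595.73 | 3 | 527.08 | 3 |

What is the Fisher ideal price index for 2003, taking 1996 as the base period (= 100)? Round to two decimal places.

108.20

Laspeyres component (base-period weights):
ΣP(2003)Q(1996) = 4.92×111 + 10.88×138 + 474.87×1 + 527.08×3 = 546.12 + 1501.44 + 474.87 + 1581.24 = 4103.67
ΣP(1996)Q(1996) = 3.49×111 + 8.36×138 + 472.75×1 + 595.73×3 = 387.39 + 1153.68 + 472.75 + 1787.19 = 3801.01
L = 4103.67 / 3801.01 × 100 = 107.9626
Paasche component (current-period weights):
ΣP(2003)Q(2003) = 4.92×95 + 10.88×158 + 474.87×1 + 527.08×3 = 467.4 + 1719.04 + 474.87 + 1581.24 = 4242.55
ΣP(1996)Q(2003) = 3.49×95 + 8.36×158 + 472.75×1 + 595.73×3 = 331.55 + 1320.88 + 472.75 + 1787.19 = 3912.37
P = 4242.55 / 3912.37 × 100 = 108.4394
Fisher = √(L × P) = √(107.9626 × 108.4394) = 108.2007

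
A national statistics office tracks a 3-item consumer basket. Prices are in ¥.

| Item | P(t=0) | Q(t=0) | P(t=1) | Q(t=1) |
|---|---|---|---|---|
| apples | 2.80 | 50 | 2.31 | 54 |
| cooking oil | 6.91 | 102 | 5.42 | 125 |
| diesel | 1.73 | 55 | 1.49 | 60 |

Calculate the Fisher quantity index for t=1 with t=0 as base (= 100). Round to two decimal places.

118.93

Laspeyres component (base-period weights):
ΣP(t=0)Q(t=1) = 2.80×54 + 6.91×125 + 1.73×60 = 151.2 + 863.75 + 103.8 = 1118.75
ΣP(t=0)Q(t=0) = 2.80×50 + 6.91×102 + 1.73×55 = 140 + 704.82 + 95.15 = 939.97
L = 1118.75 / 939.97 × 100 = 119.0198
Paasche component (current-period weights):
ΣP(t=1)Q(t=1) = 2.31×54 + 5.42×125 + 1.49×60 = 124.74 + 677.5 + 89.4 = 891.64
ΣP(t=1)Q(t=0) = 2.31×50 + 5.42×102 + 1.49×55 = 115.5 + 552.84 + 81.95 = 750.29
P = 891.64 / 750.29 × 100 = 118.8394
Fisher = √(L × P) = √(119.0198 × 118.8394) = 118.9295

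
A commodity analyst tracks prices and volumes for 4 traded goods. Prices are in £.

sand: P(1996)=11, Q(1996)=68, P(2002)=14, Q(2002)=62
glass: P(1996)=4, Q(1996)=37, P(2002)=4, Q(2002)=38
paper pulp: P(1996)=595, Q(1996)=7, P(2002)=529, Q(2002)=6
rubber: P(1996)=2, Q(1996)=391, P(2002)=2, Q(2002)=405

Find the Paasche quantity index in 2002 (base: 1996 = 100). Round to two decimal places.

89.60

Paasche quantity index uses current-period prices as weights.
ΣP(2002)·Q(2002) = 14×62 + 4×38 + 529×6 + 2×405 = 868 + 152 + 3174 + 810 = 5004
ΣP(2002)·Q(1996) = 14×68 + 4×37 + 529×7 + 2×391 = 952 + 148 + 3703 + 782 = 5585
Index = 5004 / 5585 × 100 = 89.5971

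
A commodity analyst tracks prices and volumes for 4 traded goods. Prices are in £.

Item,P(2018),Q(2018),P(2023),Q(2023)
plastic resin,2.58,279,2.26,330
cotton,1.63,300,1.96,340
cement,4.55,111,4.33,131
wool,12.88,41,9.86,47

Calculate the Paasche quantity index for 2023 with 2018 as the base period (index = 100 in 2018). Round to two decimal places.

116.14

Paasche quantity index uses current-period prices as weights.
ΣP(2023)·Q(2023) = 2.26×330 + 1.96×340 + 4.33×131 + 9.86×47 = 745.8 + 666.4 + 567.23 + 463.42 = 2442.85
ΣP(2023)·Q(2018) = 2.26×279 + 1.96×300 + 4.33×111 + 9.86×41 = 630.54 + 588 + 480.63 + 404.26 = 2103.43
Index = 2442.85 / 2103.43 × 100 = 116.1365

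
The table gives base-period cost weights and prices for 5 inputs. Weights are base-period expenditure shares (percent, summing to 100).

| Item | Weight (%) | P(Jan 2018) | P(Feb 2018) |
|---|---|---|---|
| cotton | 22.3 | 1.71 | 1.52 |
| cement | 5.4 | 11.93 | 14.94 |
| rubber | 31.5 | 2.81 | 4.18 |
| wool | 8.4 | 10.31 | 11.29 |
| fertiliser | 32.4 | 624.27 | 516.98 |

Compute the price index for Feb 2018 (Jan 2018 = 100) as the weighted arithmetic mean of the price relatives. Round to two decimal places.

cotton: 22.3 × (1.52/1.71) = 22.3 × 0.888889 = 19.8222
cement: 5.4 × (14.94/11.93) = 5.4 × 1.252305 = 6.7624
rubber: 31.5 × (4.18/2.81) = 31.5 × 1.487544 = 46.8577
wool: 8.4 × (11.29/10.31) = 8.4 × 1.095053 = 9.1984
fertiliser: 32.4 × (516.98/624.27) = 32.4 × 0.828135 = 26.8316
Index = Σ wᵢ·(p₁ᵢ/p₀ᵢ) = 19.8222 + 6.7624 + 46.8577 + 9.1984 + 26.8316 = 109.4724

109.47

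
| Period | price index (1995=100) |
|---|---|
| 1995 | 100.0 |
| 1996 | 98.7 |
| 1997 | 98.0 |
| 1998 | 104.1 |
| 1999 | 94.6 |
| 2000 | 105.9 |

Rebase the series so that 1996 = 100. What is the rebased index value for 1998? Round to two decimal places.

Rebased(1998) = 104.1 / 98.7 × 100 = 105.4711

105.47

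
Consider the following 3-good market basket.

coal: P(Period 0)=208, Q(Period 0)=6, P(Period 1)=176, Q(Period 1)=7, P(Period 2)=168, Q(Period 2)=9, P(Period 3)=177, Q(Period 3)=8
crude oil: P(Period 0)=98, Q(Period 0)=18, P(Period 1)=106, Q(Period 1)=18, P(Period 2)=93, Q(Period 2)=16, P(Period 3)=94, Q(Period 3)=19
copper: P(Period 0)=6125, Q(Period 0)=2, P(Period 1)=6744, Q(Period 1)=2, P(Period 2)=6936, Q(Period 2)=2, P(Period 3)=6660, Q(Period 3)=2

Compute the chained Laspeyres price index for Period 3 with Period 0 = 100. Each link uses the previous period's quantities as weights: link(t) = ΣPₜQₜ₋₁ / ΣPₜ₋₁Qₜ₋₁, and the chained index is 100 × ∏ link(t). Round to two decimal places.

Link Period 0→Period 1:
ΣP(Period 1)Q(Period 0) = 176×6 + 106×18 + 6744×2 = 1056 + 1908 + 13488 = 16452
ΣP(Period 0)Q(Period 0) = 208×6 + 98×18 + 6125×2 = 1248 + 1764 + 12250 = 15262
link = 16452/15262 = 1.077971
Link Period 1→Period 2:
ΣP(Period 2)Q(Period 1) = 168×7 + 93×18 + 6936×2 = 1176 + 1674 + 13872 = 16722
ΣP(Period 1)Q(Period 1) = 176×7 + 106×18 + 6744×2 = 1232 + 1908 + 13488 = 16628
link = 16722/16628 = 1.005653
Link Period 2→Period 3:
ΣP(Period 3)Q(Period 2) = 177×9 + 94×16 + 6660×2 = 1593 + 1504 + 13320 = 16417
ΣP(Period 2)Q(Period 2) = 168×9 + 93×16 + 6936×2 = 1512 + 1488 + 13872 = 16872
link = 16417/16872 = 0.973032
Chained index = 100 × 1.077971 × 1.005653 × 0.973032 = 105.4831

105.48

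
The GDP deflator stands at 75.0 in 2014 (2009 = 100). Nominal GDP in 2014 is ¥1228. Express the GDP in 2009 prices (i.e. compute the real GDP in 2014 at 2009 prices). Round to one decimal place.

1637.3

Real = Nominal ÷ (Index/100) = 1228 ÷ (75.0/100)
     = 1228 ÷ 0.750 = 1637.3333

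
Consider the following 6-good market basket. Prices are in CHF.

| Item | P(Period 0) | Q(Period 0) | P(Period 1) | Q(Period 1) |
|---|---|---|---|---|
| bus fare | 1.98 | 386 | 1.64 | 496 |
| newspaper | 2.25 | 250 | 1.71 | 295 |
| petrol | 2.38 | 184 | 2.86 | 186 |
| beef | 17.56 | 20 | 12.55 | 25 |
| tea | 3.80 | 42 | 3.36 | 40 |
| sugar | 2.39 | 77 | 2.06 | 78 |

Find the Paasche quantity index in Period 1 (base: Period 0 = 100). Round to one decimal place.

115.0

Paasche quantity index uses current-period prices as weights.
ΣP(Period 1)·Q(Period 1) = 1.64×496 + 1.71×295 + 2.86×186 + 12.55×25 + 3.36×40 + 2.06×78 = 813.44 + 504.45 + 531.96 + 313.75 + 134.4 + 160.68 = 2458.68
ΣP(Period 1)·Q(Period 0) = 1.64×386 + 1.71×250 + 2.86×184 + 12.55×20 + 3.36×42 + 2.06×77 = 633.04 + 427.5 + 526.24 + 251 + 141.12 + 158.62 = 2137.52
Index = 2458.68 / 2137.52 × 100 = 115.0249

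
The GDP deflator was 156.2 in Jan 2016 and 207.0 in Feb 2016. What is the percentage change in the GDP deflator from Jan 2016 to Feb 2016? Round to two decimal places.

Change = (207.0 − 156.2) / 156.2 × 100
       = 50.8 / 156.2 × 100 = 32.5224%

32.52%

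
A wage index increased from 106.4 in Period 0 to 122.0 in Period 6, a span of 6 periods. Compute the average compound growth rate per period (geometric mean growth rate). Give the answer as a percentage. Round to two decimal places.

2.31%

Growth factor = (122.0/106.4)^(1/6) = (1.146617)^(1/6) = 1.023065
Growth rate = 1.023065 − 1 = 0.023065 = 2.3065%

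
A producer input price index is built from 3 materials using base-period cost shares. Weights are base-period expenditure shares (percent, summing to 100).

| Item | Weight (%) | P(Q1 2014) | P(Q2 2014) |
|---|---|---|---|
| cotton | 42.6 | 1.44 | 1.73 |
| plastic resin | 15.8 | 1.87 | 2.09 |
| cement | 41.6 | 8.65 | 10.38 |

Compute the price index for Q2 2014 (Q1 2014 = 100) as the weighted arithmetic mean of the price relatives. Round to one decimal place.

cotton: 42.6 × (1.73/1.44) = 42.6 × 1.201389 = 51.1792
plastic resin: 15.8 × (2.09/1.87) = 15.8 × 1.117647 = 17.6588
cement: 41.6 × (10.38/8.65) = 41.6 × 1.200000 = 49.9200
Index = Σ wᵢ·(p₁ᵢ/p₀ᵢ) = 51.1792 + 17.6588 + 49.9200 = 118.7580

118.8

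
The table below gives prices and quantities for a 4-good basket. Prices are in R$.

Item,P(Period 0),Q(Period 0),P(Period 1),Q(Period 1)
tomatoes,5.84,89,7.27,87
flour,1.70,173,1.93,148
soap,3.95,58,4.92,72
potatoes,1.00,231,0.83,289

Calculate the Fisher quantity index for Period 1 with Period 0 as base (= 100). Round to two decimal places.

Laspeyres component (base-period weights):
ΣP(Period 0)Q(Period 1) = 5.84×87 + 1.70×148 + 3.95×72 + 1.00×289 = 508.08 + 251.6 + 284.4 + 289 = 1333.08
ΣP(Period 0)Q(Period 0) = 5.84×89 + 1.70×173 + 3.95×58 + 1.00×231 = 519.76 + 294.1 + 229.1 + 231 = 1273.96
L = 1333.08 / 1273.96 × 100 = 104.6406
Paasche component (current-period weights):
ΣP(Period 1)Q(Period 1) = 7.27×87 + 1.93×148 + 4.92×72 + 0.83×289 = 632.49 + 285.64 + 354.24 + 239.87 = 1512.24
ΣP(Period 1)Q(Period 0) = 7.27×89 + 1.93×173 + 4.92×58 + 0.83×231 = 647.03 + 333.89 + 285.36 + 191.73 = 1458.01
P = 1512.24 / 1458.01 × 100 = 103.7195
Fisher = √(L × P) = √(104.6406 × 103.7195) = 104.1790

104.18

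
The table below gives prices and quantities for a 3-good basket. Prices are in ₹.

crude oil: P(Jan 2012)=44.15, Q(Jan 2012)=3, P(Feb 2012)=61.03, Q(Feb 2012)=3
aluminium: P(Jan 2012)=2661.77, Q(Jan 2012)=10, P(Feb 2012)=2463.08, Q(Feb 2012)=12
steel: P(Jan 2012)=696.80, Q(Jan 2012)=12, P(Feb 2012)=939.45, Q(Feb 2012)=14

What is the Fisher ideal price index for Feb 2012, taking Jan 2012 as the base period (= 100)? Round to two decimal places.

102.66

Laspeyres component (base-period weights):
ΣP(Feb 2012)Q(Jan 2012) = 61.03×3 + 2463.08×10 + 939.45×12 = 183.09 + 24630.8 + 11273.4 = 36087.29
ΣP(Jan 2012)Q(Jan 2012) = 44.15×3 + 2661.77×10 + 696.80×12 = 132.45 + 26617.7 + 8361.6 = 35111.75
L = 36087.29 / 35111.75 × 100 = 102.7784
Paasche component (current-period weights):
ΣP(Feb 2012)Q(Feb 2012) = 61.03×3 + 2463.08×12 + 939.45×14 = 183.09 + 29556.96 + 13152.3 = 42892.35
ΣP(Jan 2012)Q(Feb 2012) = 44.15×3 + 2661.77×12 + 696.80×14 = 132.45 + 31941.24 + 9755.2 = 41828.89
P = 42892.35 / 41828.89 × 100 = 102.5424
Fisher = √(L × P) = √(102.7784 × 102.5424) = 102.6603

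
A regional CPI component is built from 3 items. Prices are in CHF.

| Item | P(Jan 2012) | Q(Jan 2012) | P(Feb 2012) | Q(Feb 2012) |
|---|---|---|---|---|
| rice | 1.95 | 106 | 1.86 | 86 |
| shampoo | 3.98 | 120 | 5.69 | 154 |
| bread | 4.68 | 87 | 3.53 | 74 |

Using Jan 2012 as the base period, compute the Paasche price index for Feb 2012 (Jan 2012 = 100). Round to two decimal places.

Paasche price index uses current-period quantities as weights.
ΣP(Feb 2012)·Q(Feb 2012) = 1.86×86 + 5.69×154 + 3.53×74 = 159.96 + 876.26 + 261.22 = 1297.44
ΣP(Jan 2012)·Q(Feb 2012) = 1.95×86 + 3.98×154 + 4.68×74 = 167.7 + 612.92 + 346.32 = 1126.94
Index = 1297.44 / 1126.94 × 100 = 115.1295

115.13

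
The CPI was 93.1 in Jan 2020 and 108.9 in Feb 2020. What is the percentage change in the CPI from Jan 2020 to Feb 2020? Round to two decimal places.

Change = (108.9 − 93.1) / 93.1 × 100
       = 15.8 / 93.1 × 100 = 16.9710%

16.97%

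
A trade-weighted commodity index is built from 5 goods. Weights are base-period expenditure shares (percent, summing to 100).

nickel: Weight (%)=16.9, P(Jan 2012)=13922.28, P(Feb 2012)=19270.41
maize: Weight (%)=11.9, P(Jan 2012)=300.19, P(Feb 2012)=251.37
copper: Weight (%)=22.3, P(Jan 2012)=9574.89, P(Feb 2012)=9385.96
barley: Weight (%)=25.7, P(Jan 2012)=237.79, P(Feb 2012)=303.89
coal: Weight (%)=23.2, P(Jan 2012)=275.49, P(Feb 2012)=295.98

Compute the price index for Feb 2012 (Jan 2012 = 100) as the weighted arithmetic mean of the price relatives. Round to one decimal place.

nickel: 16.9 × (19270.41/13922.28) = 16.9 × 1.384142 = 23.3920
maize: 11.9 × (251.37/300.19) = 11.9 × 0.837370 = 9.9647
copper: 22.3 × (9385.96/9574.89) = 22.3 × 0.980268 = 21.8600
barley: 25.7 × (303.89/237.79) = 25.7 × 1.277976 = 32.8440
coal: 23.2 × (295.98/275.49) = 23.2 × 1.074377 = 24.9255
Index = Σ wᵢ·(p₁ᵢ/p₀ᵢ) = 23.3920 + 9.9647 + 21.8600 + 32.8440 + 24.9255 = 112.9862

113.0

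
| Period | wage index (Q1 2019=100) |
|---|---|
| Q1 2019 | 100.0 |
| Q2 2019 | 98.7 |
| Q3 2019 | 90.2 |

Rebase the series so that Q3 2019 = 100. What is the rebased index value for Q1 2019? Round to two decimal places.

110.86

Rebased(Q1 2019) = 100.0 / 90.2 × 100 = 110.8647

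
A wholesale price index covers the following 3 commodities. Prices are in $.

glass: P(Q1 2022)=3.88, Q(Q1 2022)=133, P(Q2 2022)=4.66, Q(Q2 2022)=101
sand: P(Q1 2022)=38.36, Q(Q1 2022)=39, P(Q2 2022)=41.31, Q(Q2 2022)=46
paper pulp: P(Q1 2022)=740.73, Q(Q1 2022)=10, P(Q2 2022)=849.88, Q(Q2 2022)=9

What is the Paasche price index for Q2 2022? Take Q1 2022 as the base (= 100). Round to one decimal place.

Paasche price index uses current-period quantities as weights.
ΣP(Q2 2022)·Q(Q2 2022) = 4.66×101 + 41.31×46 + 849.88×9 = 470.66 + 1900.26 + 7648.92 = 10019.84
ΣP(Q1 2022)·Q(Q2 2022) = 3.88×101 + 38.36×46 + 740.73×9 = 391.88 + 1764.56 + 6666.57 = 8823.01
Index = 10019.84 / 8823.01 × 100 = 113.5649

113.6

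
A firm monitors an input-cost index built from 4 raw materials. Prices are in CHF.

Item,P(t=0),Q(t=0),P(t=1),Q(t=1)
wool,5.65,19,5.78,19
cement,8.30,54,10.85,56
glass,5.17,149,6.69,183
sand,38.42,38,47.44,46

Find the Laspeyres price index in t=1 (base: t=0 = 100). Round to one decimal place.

125.5

Laspeyres price index uses base-period quantities as weights.
ΣP(t=1)·Q(t=0) = 5.78×19 + 10.85×54 + 6.69×149 + 47.44×38 = 109.82 + 585.9 + 996.81 + 1802.72 = 3495.25
ΣP(t=0)·Q(t=0) = 5.65×19 + 8.30×54 + 5.17×149 + 38.42×38 = 107.35 + 448.2 + 770.33 + 1459.96 = 2785.84
Index = 3495.25 / 2785.84 × 100 = 125.4649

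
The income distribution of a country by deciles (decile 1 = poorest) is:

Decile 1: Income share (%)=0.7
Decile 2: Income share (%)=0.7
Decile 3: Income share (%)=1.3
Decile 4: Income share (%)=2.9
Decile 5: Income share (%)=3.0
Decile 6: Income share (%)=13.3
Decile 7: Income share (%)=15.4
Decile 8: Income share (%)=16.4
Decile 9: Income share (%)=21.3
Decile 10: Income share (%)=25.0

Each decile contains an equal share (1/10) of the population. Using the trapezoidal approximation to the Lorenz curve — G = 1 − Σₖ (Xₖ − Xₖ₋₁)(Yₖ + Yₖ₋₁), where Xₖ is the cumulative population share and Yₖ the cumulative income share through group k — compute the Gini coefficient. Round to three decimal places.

0.486

Cumulative income shares Yₖ: 0.0070, 0.0140, 0.0270, 0.0560, 0.0860, 0.2190, 0.3730, 0.5370, 0.7500, 1.0000
Σ (Xₖ−Xₖ₋₁)(Yₖ+Yₖ₋₁) = (1/10)(0.0070+0.0000) + (1/10)(0.0140+0.0070) + (1/10)(0.0270+0.0140) + (1/10)(0.0560+0.0270) + (1/10)(0.0860+0.0560) + (1/10)(0.2190+0.0860) + (1/10)(0.3730+0.2190) + (1/10)(0.5370+0.3730) + (1/10)(0.7500+0.5370) + (1/10)(1.0000+0.7500)
  = 0.0007 + 0.0021 + 0.0041 + 0.0083 + 0.0142 + 0.0305 + 0.0592 + 0.0910 + 0.1287 + 0.1750 = 0.5138
G = 1 − 0.5138 = 0.4862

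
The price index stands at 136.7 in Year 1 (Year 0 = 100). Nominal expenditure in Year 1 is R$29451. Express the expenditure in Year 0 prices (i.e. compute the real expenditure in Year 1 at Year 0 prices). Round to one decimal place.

Real = Nominal ÷ (Index/100) = 29451 ÷ (136.7/100)
     = 29451 ÷ 1.367 = 21544.2575

21544.3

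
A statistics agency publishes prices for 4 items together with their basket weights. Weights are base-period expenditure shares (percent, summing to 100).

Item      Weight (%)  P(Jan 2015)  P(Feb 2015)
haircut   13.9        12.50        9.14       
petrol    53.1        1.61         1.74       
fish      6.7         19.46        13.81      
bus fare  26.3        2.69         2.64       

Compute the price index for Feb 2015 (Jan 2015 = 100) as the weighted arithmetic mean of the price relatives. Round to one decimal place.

haircut: 13.9 × (9.14/12.50) = 13.9 × 0.731200 = 10.1637
petrol: 53.1 × (1.74/1.61) = 53.1 × 1.080745 = 57.3876
fish: 6.7 × (13.81/19.46) = 6.7 × 0.709661 = 4.7547
bus fare: 26.3 × (2.64/2.69) = 26.3 × 0.981413 = 25.8112
Index = Σ wᵢ·(p₁ᵢ/p₀ᵢ) = 10.1637 + 57.3876 + 4.7547 + 25.8112 = 98.1171

98.1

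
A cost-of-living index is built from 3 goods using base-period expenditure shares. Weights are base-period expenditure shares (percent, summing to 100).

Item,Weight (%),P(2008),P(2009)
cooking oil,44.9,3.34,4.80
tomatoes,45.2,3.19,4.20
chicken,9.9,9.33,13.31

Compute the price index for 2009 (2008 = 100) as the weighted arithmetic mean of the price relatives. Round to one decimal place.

138.2

cooking oil: 44.9 × (4.80/3.34) = 44.9 × 1.437126 = 64.5269
tomatoes: 45.2 × (4.20/3.19) = 45.2 × 1.316614 = 59.5110
chicken: 9.9 × (13.31/9.33) = 9.9 × 1.426581 = 14.1232
Index = Σ wᵢ·(p₁ᵢ/p₀ᵢ) = 64.5269 + 59.5110 + 14.1232 = 138.1611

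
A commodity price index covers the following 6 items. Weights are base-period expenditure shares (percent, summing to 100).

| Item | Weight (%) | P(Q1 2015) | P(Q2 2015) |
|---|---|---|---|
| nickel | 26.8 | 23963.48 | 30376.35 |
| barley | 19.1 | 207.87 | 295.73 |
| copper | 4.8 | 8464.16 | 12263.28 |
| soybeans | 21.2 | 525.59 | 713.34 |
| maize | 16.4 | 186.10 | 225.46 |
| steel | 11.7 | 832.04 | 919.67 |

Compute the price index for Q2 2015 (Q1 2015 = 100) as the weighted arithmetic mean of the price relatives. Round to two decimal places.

129.67

nickel: 26.8 × (30376.35/23963.48) = 26.8 × 1.267610 = 33.9720
barley: 19.1 × (295.73/207.87) = 19.1 × 1.422668 = 27.1730
copper: 4.8 × (12263.28/8464.16) = 4.8 × 1.448848 = 6.9545
soybeans: 21.2 × (713.34/525.59) = 21.2 × 1.357218 = 28.7730
maize: 16.4 × (225.46/186.10) = 16.4 × 1.211499 = 19.8686
steel: 11.7 × (919.67/832.04) = 11.7 × 1.105319 = 12.9322
Index = Σ wᵢ·(p₁ᵢ/p₀ᵢ) = 33.9720 + 27.1730 + 6.9545 + 28.7730 + 19.8686 + 12.9322 = 129.6732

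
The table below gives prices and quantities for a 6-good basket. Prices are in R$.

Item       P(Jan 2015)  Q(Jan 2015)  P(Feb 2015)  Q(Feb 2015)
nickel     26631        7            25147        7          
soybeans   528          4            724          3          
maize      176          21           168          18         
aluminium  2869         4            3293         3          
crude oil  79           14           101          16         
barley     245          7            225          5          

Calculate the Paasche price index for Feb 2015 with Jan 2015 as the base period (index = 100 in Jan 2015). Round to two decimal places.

Paasche price index uses current-period quantities as weights.
ΣP(Feb 2015)·Q(Feb 2015) = 25147×7 + 724×3 + 168×18 + 3293×3 + 101×16 + 225×5 = 176029 + 2172 + 3024 + 9879 + 1616 + 1125 = 193845
ΣP(Jan 2015)·Q(Feb 2015) = 26631×7 + 528×3 + 176×18 + 2869×3 + 79×16 + 245×5 = 186417 + 1584 + 3168 + 8607 + 1264 + 1225 = 202265
Index = 193845 / 202265 × 100 = 95.8371

95.84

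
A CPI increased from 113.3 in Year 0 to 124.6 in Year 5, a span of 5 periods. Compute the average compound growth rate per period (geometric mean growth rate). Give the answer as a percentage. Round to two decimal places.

Growth factor = (124.6/113.3)^(1/5) = (1.099735)^(1/5) = 1.019196
Growth rate = 1.019196 − 1 = 0.019196 = 1.9196%

1.92%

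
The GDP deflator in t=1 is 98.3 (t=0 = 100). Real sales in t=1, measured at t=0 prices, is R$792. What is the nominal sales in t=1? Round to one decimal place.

Nominal = Real × (Index/100) = 792 × (98.3/100)
        = 792 × 0.983 = 778.5360

778.5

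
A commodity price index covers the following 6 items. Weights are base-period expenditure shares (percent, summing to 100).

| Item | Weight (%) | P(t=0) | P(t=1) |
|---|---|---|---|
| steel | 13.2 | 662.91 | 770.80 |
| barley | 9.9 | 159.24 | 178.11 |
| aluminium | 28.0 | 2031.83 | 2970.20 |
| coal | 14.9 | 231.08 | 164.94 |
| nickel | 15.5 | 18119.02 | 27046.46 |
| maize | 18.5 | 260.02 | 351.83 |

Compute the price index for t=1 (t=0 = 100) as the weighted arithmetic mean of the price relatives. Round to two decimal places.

steel: 13.2 × (770.80/662.91) = 13.2 × 1.162752 = 15.3483
barley: 9.9 × (178.11/159.24) = 9.9 × 1.118500 = 11.0732
aluminium: 28.0 × (2970.20/2031.83) = 28.0 × 1.461835 = 40.9314
coal: 14.9 × (164.94/231.08) = 14.9 × 0.713779 = 10.6353
nickel: 15.5 × (27046.46/18119.02) = 15.5 × 1.492711 = 23.1370
maize: 18.5 × (351.83/260.02) = 18.5 × 1.353088 = 25.0321
Index = Σ wᵢ·(p₁ᵢ/p₀ᵢ) = 15.3483 + 11.0732 + 40.9314 + 10.6353 + 23.1370 + 25.0321 = 126.1573

126.16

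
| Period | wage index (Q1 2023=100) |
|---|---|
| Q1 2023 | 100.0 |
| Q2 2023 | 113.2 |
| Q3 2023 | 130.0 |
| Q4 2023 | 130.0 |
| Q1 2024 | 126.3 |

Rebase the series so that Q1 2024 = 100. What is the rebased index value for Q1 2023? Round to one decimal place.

79.2

Rebased(Q1 2023) = 100.0 / 126.3 × 100 = 79.1766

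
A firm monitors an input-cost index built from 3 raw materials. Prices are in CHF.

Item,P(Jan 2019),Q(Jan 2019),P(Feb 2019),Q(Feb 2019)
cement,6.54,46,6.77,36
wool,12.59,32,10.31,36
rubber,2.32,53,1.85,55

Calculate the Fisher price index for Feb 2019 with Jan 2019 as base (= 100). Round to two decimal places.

Laspeyres component (base-period weights):
ΣP(Feb 2019)Q(Jan 2019) = 6.77×46 + 10.31×32 + 1.85×53 = 311.42 + 329.92 + 98.05 = 739.39
ΣP(Jan 2019)Q(Jan 2019) = 6.54×46 + 12.59×32 + 2.32×53 = 300.84 + 402.88 + 122.96 = 826.68
L = 739.39 / 826.68 × 100 = 89.4409
Paasche component (current-period weights):
ΣP(Feb 2019)Q(Feb 2019) = 6.77×36 + 10.31×36 + 1.85×55 = 243.72 + 371.16 + 101.75 = 716.63
ΣP(Jan 2019)Q(Feb 2019) = 6.54×36 + 12.59×36 + 2.32×55 = 235.44 + 453.24 + 127.6 = 816.28
P = 716.63 / 816.28 × 100 = 87.7922
Fisher = √(L × P) = √(89.4409 × 87.7922) = 88.6127

88.61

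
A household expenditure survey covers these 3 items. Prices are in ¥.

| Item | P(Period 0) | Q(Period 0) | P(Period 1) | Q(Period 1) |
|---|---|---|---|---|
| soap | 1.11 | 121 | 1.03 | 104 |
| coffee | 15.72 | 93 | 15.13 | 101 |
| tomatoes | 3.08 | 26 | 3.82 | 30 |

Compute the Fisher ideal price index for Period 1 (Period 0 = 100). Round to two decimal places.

97.38

Laspeyres component (base-period weights):
ΣP(Period 1)Q(Period 0) = 1.03×121 + 15.13×93 + 3.82×26 = 124.63 + 1407.09 + 99.32 = 1631.04
ΣP(Period 0)Q(Period 0) = 1.11×121 + 15.72×93 + 3.08×26 = 134.31 + 1461.96 + 80.08 = 1676.35
L = 1631.04 / 1676.35 × 100 = 97.2971
Paasche component (current-period weights):
ΣP(Period 1)Q(Period 1) = 1.03×104 + 15.13×101 + 3.82×30 = 107.12 + 1528.13 + 114.6 = 1749.85
ΣP(Period 0)Q(Period 1) = 1.11×104 + 15.72×101 + 3.08×30 = 115.44 + 1587.72 + 92.4 = 1795.56
P = 1749.85 / 1795.56 × 100 = 97.4543
Fisher = √(L × P) = √(97.2971 × 97.4543) = 97.3757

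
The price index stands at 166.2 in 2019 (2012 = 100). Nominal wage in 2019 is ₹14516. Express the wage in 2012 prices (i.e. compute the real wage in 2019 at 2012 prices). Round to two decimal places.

8734.06

Real = Nominal ÷ (Index/100) = 14516 ÷ (166.2/100)
     = 14516 ÷ 1.662 = 8734.0554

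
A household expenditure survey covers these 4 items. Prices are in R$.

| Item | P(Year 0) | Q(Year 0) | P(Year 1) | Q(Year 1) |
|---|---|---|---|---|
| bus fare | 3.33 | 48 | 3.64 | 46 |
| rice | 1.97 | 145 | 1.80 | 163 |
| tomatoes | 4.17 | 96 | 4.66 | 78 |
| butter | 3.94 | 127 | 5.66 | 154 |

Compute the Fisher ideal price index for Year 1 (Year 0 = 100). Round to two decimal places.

Laspeyres component (base-period weights):
ΣP(Year 1)Q(Year 0) = 3.64×48 + 1.80×145 + 4.66×96 + 5.66×127 = 174.72 + 261 + 447.36 + 718.82 = 1601.9
ΣP(Year 0)Q(Year 0) = 3.33×48 + 1.97×145 + 4.17×96 + 3.94×127 = 159.84 + 285.65 + 400.32 + 500.38 = 1346.19
L = 1601.9 / 1346.19 × 100 = 118.9951
Paasche component (current-period weights):
ΣP(Year 1)Q(Year 1) = 3.64×46 + 1.80×163 + 4.66×78 + 5.66×154 = 167.44 + 293.4 + 363.48 + 871.64 = 1695.96
ΣP(Year 0)Q(Year 1) = 3.33×46 + 1.97×163 + 4.17×78 + 3.94×154 = 153.18 + 321.11 + 325.26 + 606.76 = 1406.31
P = 1695.96 / 1406.31 × 100 = 120.5965
Fisher = √(L × P) = √(118.9951 × 120.5965) = 119.7931

119.79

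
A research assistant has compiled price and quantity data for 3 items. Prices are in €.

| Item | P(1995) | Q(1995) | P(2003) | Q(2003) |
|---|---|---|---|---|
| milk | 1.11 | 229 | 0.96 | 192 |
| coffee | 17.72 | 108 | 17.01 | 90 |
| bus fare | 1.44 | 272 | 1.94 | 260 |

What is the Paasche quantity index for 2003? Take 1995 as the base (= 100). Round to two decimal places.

Paasche quantity index uses current-period prices as weights.
ΣP(2003)·Q(2003) = 0.96×192 + 17.01×90 + 1.94×260 = 184.32 + 1530.9 + 504.4 = 2219.62
ΣP(2003)·Q(1995) = 0.96×229 + 17.01×108 + 1.94×272 = 219.84 + 1837.08 + 527.68 = 2584.6
Index = 2219.62 / 2584.6 × 100 = 85.8787

85.88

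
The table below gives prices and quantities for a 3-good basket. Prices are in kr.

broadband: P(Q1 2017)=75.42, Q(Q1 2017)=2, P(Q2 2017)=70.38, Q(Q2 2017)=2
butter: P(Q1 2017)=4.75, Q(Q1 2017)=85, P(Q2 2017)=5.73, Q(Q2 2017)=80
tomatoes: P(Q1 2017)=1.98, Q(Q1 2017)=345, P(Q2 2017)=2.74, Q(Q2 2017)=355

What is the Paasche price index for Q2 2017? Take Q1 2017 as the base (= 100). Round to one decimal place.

127.4

Paasche price index uses current-period quantities as weights.
ΣP(Q2 2017)·Q(Q2 2017) = 70.38×2 + 5.73×80 + 2.74×355 = 140.76 + 458.4 + 972.7 = 1571.86
ΣP(Q1 2017)·Q(Q2 2017) = 75.42×2 + 4.75×80 + 1.98×355 = 150.84 + 380 + 702.9 = 1233.74
Index = 1571.86 / 1233.74 × 100 = 127.4061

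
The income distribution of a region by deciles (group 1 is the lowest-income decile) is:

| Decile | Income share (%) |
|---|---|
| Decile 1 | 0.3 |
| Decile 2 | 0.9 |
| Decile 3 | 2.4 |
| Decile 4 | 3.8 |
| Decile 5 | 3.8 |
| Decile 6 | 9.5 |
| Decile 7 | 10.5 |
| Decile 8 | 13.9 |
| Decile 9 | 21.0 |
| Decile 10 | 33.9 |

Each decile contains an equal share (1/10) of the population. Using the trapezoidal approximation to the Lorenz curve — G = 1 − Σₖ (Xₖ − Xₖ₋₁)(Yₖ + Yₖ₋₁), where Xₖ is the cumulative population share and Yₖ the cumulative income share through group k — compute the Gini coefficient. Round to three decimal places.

0.526

Cumulative income shares Yₖ: 0.0030, 0.0120, 0.0360, 0.0740, 0.1120, 0.2070, 0.3120, 0.4510, 0.6610, 1.0000
Σ (Xₖ−Xₖ₋₁)(Yₖ+Yₖ₋₁) = (1/10)(0.0030+0.0000) + (1/10)(0.0120+0.0030) + (1/10)(0.0360+0.0120) + (1/10)(0.0740+0.0360) + (1/10)(0.1120+0.0740) + (1/10)(0.2070+0.1120) + (1/10)(0.3120+0.2070) + (1/10)(0.4510+0.3120) + (1/10)(0.6610+0.4510) + (1/10)(1.0000+0.6610)
  = 0.0003 + 0.0015 + 0.0048 + 0.0110 + 0.0186 + 0.0319 + 0.0519 + 0.0763 + 0.1112 + 0.1661 = 0.4736
G = 1 − 0.4736 = 0.5264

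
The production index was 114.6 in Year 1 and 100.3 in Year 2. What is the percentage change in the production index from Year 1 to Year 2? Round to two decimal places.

Change = (100.3 − 114.6) / 114.6 × 100
       = -14.3 / 114.6 × 100 = -12.4782%

-12.48%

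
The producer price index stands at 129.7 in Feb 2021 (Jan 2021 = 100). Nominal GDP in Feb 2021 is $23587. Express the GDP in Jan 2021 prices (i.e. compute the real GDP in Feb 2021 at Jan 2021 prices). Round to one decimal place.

18185.8

Real = Nominal ÷ (Index/100) = 23587 ÷ (129.7/100)
     = 23587 ÷ 1.297 = 18185.8134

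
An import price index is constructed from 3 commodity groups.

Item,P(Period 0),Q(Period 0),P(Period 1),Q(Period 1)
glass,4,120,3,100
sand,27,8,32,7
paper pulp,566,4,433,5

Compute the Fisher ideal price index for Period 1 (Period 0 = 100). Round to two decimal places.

Laspeyres component (base-period weights):
ΣP(Period 1)Q(Period 0) = 3×120 + 32×8 + 433×4 = 360 + 256 + 1732 = 2348
ΣP(Period 0)Q(Period 0) = 4×120 + 27×8 + 566×4 = 480 + 216 + 2264 = 2960
L = 2348 / 2960 × 100 = 79.3243
Paasche component (current-period weights):
ΣP(Period 1)Q(Period 1) = 3×100 + 32×7 + 433×5 = 300 + 224 + 2165 = 2689
ΣP(Period 0)Q(Period 1) = 4×100 + 27×7 + 566×5 = 400 + 189 + 2830 = 3419
P = 2689 / 3419 × 100 = 78.6487
Fisher = √(L × P) = √(79.3243 × 78.6487) = 78.9858

78.99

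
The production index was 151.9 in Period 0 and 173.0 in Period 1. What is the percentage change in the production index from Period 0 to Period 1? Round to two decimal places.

13.89%

Change = (173.0 − 151.9) / 151.9 × 100
       = 21.1 / 151.9 × 100 = 13.8907%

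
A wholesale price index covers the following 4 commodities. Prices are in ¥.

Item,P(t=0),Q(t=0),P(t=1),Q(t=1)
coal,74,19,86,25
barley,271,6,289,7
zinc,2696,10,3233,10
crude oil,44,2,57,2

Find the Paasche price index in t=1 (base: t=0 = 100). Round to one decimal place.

118.9

Paasche price index uses current-period quantities as weights.
ΣP(t=1)·Q(t=1) = 86×25 + 289×7 + 3233×10 + 57×2 = 2150 + 2023 + 32330 + 114 = 36617
ΣP(t=0)·Q(t=1) = 74×25 + 271×7 + 2696×10 + 44×2 = 1850 + 1897 + 26960 + 88 = 30795
Index = 36617 / 30795 × 100 = 118.9057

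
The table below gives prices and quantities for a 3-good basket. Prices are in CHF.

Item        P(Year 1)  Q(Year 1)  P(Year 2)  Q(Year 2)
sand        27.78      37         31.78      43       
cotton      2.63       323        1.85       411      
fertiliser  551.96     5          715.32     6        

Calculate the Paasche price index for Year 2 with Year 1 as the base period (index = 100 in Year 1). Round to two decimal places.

114.88

Paasche price index uses current-period quantities as weights.
ΣP(Year 2)·Q(Year 2) = 31.78×43 + 1.85×411 + 715.32×6 = 1366.54 + 760.35 + 4291.92 = 6418.81
ΣP(Year 1)·Q(Year 2) = 27.78×43 + 2.63×411 + 551.96×6 = 1194.54 + 1080.93 + 3311.76 = 5587.23
Index = 6418.81 / 5587.23 × 100 = 114.8836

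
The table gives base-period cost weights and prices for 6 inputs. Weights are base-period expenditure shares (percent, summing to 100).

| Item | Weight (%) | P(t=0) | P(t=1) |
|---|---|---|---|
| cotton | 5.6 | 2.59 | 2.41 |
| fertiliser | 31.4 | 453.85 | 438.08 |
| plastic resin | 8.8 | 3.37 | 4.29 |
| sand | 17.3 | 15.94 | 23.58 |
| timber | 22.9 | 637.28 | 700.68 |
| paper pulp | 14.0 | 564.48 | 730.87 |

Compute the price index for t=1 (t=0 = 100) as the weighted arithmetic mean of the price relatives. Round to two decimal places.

cotton: 5.6 × (2.41/2.59) = 5.6 × 0.930502 = 5.2108
fertiliser: 31.4 × (438.08/453.85) = 31.4 × 0.965253 = 30.3089
plastic resin: 8.8 × (4.29/3.37) = 8.8 × 1.272997 = 11.2024
sand: 17.3 × (23.58/15.94) = 17.3 × 1.479297 = 25.5918
timber: 22.9 × (700.68/637.28) = 22.9 × 1.099485 = 25.1782
paper pulp: 14.0 × (730.87/564.48) = 14.0 × 1.294767 = 18.1267
Index = Σ wᵢ·(p₁ᵢ/p₀ᵢ) = 5.2108 + 30.3089 + 11.2024 + 25.5918 + 25.1782 + 18.1267 = 115.6189

115.62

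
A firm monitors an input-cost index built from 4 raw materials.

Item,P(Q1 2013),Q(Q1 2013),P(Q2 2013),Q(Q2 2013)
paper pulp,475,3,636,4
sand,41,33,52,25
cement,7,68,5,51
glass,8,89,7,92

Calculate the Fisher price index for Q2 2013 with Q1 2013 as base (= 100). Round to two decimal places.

116.84

Laspeyres component (base-period weights):
ΣP(Q2 2013)Q(Q1 2013) = 636×3 + 52×33 + 5×68 + 7×89 = 1908 + 1716 + 340 + 623 = 4587
ΣP(Q1 2013)Q(Q1 2013) = 475×3 + 41×33 + 7×68 + 8×89 = 1425 + 1353 + 476 + 712 = 3966
L = 4587 / 3966 × 100 = 115.6581
Paasche component (current-period weights):
ΣP(Q2 2013)Q(Q2 2013) = 636×4 + 52×25 + 5×51 + 7×92 = 2544 + 1300 + 255 + 644 = 4743
ΣP(Q1 2013)Q(Q2 2013) = 475×4 + 41×25 + 7×51 + 8×92 = 1900 + 1025 + 357 + 736 = 4018
P = 4743 / 4018 × 100 = 118.0438
Fisher = √(L × P) = √(115.6581 × 118.0438) = 116.8449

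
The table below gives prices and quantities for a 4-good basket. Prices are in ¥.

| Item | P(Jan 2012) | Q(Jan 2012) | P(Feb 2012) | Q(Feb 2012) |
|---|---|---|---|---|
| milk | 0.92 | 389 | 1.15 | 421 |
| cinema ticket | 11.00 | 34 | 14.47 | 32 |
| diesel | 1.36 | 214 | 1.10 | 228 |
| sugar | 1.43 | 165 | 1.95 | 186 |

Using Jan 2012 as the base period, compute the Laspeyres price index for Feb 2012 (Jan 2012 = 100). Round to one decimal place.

118.9

Laspeyres price index uses base-period quantities as weights.
ΣP(Feb 2012)·Q(Jan 2012) = 1.15×389 + 14.47×34 + 1.10×214 + 1.95×165 = 447.35 + 491.98 + 235.4 + 321.75 = 1496.48
ΣP(Jan 2012)·Q(Jan 2012) = 0.92×389 + 11.00×34 + 1.36×214 + 1.43×165 = 357.88 + 374 + 291.04 + 235.95 = 1258.87
Index = 1496.48 / 1258.87 × 100 = 118.8749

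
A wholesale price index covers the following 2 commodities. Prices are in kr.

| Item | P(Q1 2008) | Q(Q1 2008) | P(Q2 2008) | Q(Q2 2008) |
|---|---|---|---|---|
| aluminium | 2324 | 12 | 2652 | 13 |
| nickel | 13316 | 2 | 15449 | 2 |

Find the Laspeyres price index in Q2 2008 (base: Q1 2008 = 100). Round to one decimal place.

Laspeyres price index uses base-period quantities as weights.
ΣP(Q2 2008)·Q(Q1 2008) = 2652×12 + 15449×2 = 31824 + 30898 = 62722
ΣP(Q1 2008)·Q(Q1 2008) = 2324×12 + 13316×2 = 27888 + 26632 = 54520
Index = 62722 / 54520 × 100 = 115.0440

115.0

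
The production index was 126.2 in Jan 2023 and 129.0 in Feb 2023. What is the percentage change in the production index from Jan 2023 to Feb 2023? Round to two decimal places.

2.22%

Change = (129.0 − 126.2) / 126.2 × 100
       = 2.8 / 126.2 × 100 = 2.2187%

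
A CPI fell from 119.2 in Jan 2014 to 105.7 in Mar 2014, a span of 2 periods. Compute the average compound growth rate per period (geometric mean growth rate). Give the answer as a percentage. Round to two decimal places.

Growth factor = (105.7/119.2)^(1/2) = (0.886745)^(1/2) = 0.941671
Growth rate = 0.941671 − 1 = -0.058329 = -5.8329%

-5.83%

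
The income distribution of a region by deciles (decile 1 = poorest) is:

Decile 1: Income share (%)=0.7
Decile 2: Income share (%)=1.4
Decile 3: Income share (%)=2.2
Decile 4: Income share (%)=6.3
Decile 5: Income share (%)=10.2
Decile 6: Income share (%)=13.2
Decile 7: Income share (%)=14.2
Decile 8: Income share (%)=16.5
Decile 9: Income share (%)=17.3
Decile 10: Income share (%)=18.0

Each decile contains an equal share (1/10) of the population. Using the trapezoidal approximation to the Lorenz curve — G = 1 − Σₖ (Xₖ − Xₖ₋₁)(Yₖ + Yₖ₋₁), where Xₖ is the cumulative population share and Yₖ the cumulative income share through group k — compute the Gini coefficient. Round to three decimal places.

0.365

Cumulative income shares Yₖ: 0.0070, 0.0210, 0.0430, 0.1060, 0.2080, 0.3400, 0.4820, 0.6470, 0.8200, 1.0000
Σ (Xₖ−Xₖ₋₁)(Yₖ+Yₖ₋₁) = (1/10)(0.0070+0.0000) + (1/10)(0.0210+0.0070) + (1/10)(0.0430+0.0210) + (1/10)(0.1060+0.0430) + (1/10)(0.2080+0.1060) + (1/10)(0.3400+0.2080) + (1/10)(0.4820+0.3400) + (1/10)(0.6470+0.4820) + (1/10)(0.8200+0.6470) + (1/10)(1.0000+0.8200)
  = 0.0007 + 0.0028 + 0.0064 + 0.0149 + 0.0314 + 0.0548 + 0.0822 + 0.1129 + 0.1467 + 0.1820 = 0.6348
G = 1 − 0.6348 = 0.3652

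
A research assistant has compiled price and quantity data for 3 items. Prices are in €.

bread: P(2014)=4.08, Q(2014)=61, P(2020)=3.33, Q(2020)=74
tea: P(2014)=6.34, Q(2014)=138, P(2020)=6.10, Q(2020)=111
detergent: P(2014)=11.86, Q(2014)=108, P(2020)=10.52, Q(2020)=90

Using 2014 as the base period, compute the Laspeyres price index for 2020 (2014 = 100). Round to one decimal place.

90.7

Laspeyres price index uses base-period quantities as weights.
ΣP(2020)·Q(2014) = 3.33×61 + 6.10×138 + 10.52×108 = 203.13 + 841.8 + 1136.16 = 2181.09
ΣP(2014)·Q(2014) = 4.08×61 + 6.34×138 + 11.86×108 = 248.88 + 874.92 + 1280.88 = 2404.68
Index = 2181.09 / 2404.68 × 100 = 90.7019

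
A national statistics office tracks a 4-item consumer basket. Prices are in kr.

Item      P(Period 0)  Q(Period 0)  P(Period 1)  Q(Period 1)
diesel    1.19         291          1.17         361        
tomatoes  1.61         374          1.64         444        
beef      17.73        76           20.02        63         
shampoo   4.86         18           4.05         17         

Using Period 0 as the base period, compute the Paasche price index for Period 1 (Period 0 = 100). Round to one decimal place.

Paasche price index uses current-period quantities as weights.
ΣP(Period 1)·Q(Period 1) = 1.17×361 + 1.64×444 + 20.02×63 + 4.05×17 = 422.37 + 728.16 + 1261.26 + 68.85 = 2480.64
ΣP(Period 0)·Q(Period 1) = 1.19×361 + 1.61×444 + 17.73×63 + 4.86×17 = 429.59 + 714.84 + 1116.99 + 82.62 = 2344.04
Index = 2480.64 / 2344.04 × 100 = 105.8275

105.8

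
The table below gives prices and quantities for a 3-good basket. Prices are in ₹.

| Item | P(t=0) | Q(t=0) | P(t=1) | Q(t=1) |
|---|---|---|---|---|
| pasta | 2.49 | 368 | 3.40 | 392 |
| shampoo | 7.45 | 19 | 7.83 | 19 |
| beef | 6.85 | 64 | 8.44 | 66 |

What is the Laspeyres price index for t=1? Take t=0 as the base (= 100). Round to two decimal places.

Laspeyres price index uses base-period quantities as weights.
ΣP(t=1)·Q(t=0) = 3.40×368 + 7.83×19 + 8.44×64 = 1251.2 + 148.77 + 540.16 = 1940.13
ΣP(t=0)·Q(t=0) = 2.49×368 + 7.45×19 + 6.85×64 = 916.32 + 141.55 + 438.4 = 1496.27
Index = 1940.13 / 1496.27 × 100 = 129.6644

129.66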